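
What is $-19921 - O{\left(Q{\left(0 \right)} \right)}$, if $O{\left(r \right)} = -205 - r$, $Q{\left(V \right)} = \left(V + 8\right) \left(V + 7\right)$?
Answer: $-19660$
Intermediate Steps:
$Q{\left(V \right)} = \left(7 + V\right) \left(8 + V\right)$ ($Q{\left(V \right)} = \left(8 + V\right) \left(7 + V\right) = \left(7 + V\right) \left(8 + V\right)$)
$-19921 - O{\left(Q{\left(0 \right)} \right)} = -19921 - \left(-205 - \left(56 + 0^{2} + 15 \cdot 0\right)\right) = -19921 - \left(-205 - \left(56 + 0 + 0\right)\right) = -19921 - \left(-205 - 56\right) = -19921 - -261 = -19921 + 261 = -19660$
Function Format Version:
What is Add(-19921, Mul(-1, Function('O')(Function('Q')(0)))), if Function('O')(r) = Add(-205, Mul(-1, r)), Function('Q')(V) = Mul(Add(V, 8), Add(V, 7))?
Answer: -19660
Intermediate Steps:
Function('Q')(V) = Mul(Add(7, V), Add(8, V)) (Function('Q')(V) = Mul(Add(8, V), Add(7, V)) = Mul(Add(7, V), Add(8, V)))
Add(-19921, Mul(-1, Function('O')(Function('Q')(0)))) = Add(-19921, Mul(-1, Add(-205, Mul(-1, Add(56, Pow(0, 2), Mul(15, 0)))))) = Add(-19921, Mul(-1, Add(-205, Mul(-1, Add(56, 0, 0))))) = Add(-19921, Mul(-1, Add(-205, Mul(-1, 56)))) = Add(-19921, Mul(-1, Add(-205, -56))) = Add(-19921, Mul(-1, -261)) = Add(-19921, 261) = -19660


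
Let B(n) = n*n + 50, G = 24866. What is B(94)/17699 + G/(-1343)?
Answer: -428169436/23769757 ≈ -18.013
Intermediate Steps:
B(n) = 50 + n² (B(n) = n² + 50 = 50 + n²)
B(94)/17699 + G/(-1343) = (50 + 94²)/17699 + 24866/(-1343) = (50 + 8836)*(1/17699) + 24866*(-1/1343) = 8886*(1/17699) - 24866/1343 = 8886/17699 - 24866/1343 = -428169436/23769757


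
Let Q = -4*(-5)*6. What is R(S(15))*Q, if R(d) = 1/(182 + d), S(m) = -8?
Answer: 20/29 ≈ 0.68966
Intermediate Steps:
Q = 120 (Q = 20*6 = 120)
R(S(15))*Q = 120/(182 - 8) = 120/174 = (1/174)*120 = 20/29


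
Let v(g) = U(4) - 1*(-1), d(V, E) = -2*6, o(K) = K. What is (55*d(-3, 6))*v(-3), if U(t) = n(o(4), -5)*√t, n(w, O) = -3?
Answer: 3300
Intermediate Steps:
U(t) = -3*√t
d(V, E) = -12
v(g) = -5 (v(g) = -3*√4 - 1*(-1) = -3*2 + 1 = -6 + 1 = -5)
(55*d(-3, 6))*v(-3) = (55*(-12))*(-5) = -660*(-5) = 3300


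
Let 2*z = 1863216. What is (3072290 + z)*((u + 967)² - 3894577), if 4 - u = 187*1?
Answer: -13132469132058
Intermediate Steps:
u = -183 (u = 4 - 187 = -183)
z = 931608 (z = (½)*1863216 = 931608)
(3072290 + z)*((u + 967)² - 3894577) = (3072290 + 931608)*((-183 + 967)² - 3894577) = 4003898*(784² - 3894577) = 4003898*(614656 - 3894577) = 4003898*(-3279921) = -13132469132058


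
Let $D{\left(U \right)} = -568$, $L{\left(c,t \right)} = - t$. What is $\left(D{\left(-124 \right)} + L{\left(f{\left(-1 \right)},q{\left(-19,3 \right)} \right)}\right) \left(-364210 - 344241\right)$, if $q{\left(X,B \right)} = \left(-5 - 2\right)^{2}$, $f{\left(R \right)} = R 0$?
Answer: $437114267$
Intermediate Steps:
$f{\left(R \right)} = 0$
$q{\left(X,B \right)} = 49$ ($q{\left(X,B \right)} = \left(-7\right)^{2} = 49$)
$\left(D{\left(-124 \right)} + L{\left(f{\left(-1 \right)},q{\left(-19,3 \right)} \right)}\right) \left(-364210 - 344241\right) = \left(-568 - 49\right) \left(-364210 - 344241\right) = \left(-568 - 49\right) \left(-708451\right) = \left(-617\right) \left(-708451\right) = 437114267$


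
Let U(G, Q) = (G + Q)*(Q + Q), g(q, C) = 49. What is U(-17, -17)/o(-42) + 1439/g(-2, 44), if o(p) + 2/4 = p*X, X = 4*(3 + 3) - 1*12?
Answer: 1338663/49441 ≈ 27.076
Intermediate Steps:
U(G, Q) = 2*Q*(G + Q) (U(G, Q) = (G + Q)*(2*Q) = 2*Q*(G + Q))
X = 12 (X = 4*6 - 12 = 24 - 12 = 12)
o(p) = -½ + 12*p (o(p) = -½ + p*12 = -½ + 12*p)
U(-17, -17)/o(-42) + 1439/g(-2, 44) = (2*(-17)*(-17 - 17))/(-½ + 12*(-42)) + 1439/49 = (2*(-17)*(-34))/(-½ - 504) + 1439*(1/49) = 1156/(-1009/2) + 1439/49 = 1156*(-2/1009) + 1439/49 = -2312/1009 + 1439/49 = 1338663/49441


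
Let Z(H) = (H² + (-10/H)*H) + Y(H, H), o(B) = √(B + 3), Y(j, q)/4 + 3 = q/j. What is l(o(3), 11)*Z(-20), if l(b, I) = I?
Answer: 4202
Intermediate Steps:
Y(j, q) = -12 + 4*q/j (Y(j, q) = -12 + 4*(q/j) = -12 + 4*q/j)
o(B) = √(3 + B)
Z(H) = -18 + H² (Z(H) = (H² + (-10/H)*H) + (-12 + 4*H/H) = (H² - 10) + (-12 + 4) = (-10 + H²) - 8 = -18 + H²)
l(o(3), 11)*Z(-20) = 11*(-18 + (-20)²) = 11*(-18 + 400) = 11*382 = 4202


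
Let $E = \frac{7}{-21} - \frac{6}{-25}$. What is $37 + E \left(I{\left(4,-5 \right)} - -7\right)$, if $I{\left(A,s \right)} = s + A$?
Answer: $\frac{911}{25} \approx 36.44$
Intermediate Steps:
$I{\left(A,s \right)} = A + s$
$E = - \frac{7}{75}$ ($E = 7 \left(- \frac{1}{21}\right) - - \frac{6}{25} = - \frac{1}{3} + \frac{6}{25} = - \frac{7}{75} \approx -0.093333$)
$37 + E \left(I{\left(4,-5 \right)} - -7\right) = 37 - \frac{7 \left(\left(4 - 5\right) - -7\right)}{75} = 37 - \frac{7 \left(-1 + 7\right)}{75} = 37 - \frac{14}{25} = \frac{911}{25}$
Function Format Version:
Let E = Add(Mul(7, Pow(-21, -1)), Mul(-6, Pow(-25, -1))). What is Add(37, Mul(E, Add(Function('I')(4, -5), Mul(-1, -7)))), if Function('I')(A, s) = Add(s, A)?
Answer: Rational(911, 25) ≈ 36.440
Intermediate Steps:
Function('I')(A, s) = Add(A, s)
E = Rational(-7, 75) (E = Add(Mul(7, Rational(-1, 21)), Mul(-6, Rational(-1, 25))) = Add(Rational(-1, 3), Rational(6, 25)) = Rational(-7, 75) ≈ -0.093333)
Add(37, Mul(E, Add(Function('I')(4, -5), Mul(-1, -7)))) = Add(37, Mul(Rational(-7, 75), Add(Add(4, -5), Mul(-1, -7)))) = Add(37, Mul(Rational(-7, 75), Add(-1, 7))) = Add(37, Mul(Rational(-7, 75), 6)) = Add(37, Rational(-14, 25)) = Rational(911, 25)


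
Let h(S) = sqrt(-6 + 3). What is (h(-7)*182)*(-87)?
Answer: -15834*I*sqrt(3) ≈ -27425.0*I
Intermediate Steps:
h(S) = I*sqrt(3) (h(S) = sqrt(-3) = I*sqrt(3))
(h(-7)*182)*(-87) = ((I*sqrt(3))*182)*(-87) = (182*I*sqrt(3))*(-87) = -15834*I*sqrt(3)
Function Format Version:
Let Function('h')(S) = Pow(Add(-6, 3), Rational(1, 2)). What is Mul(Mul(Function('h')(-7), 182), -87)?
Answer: Mul(-15834, I, Pow(3, Rational(1, 2))) ≈ Mul(-27425., I)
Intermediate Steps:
Function('h')(S) = Mul(I, Pow(3, Rational(1, 2))) (Function('h')(S) = Pow(-3, Rational(1, 2)) = Mul(I, Pow(3, Rational(1, 2))))
Mul(Mul(Function('h')(-7), 182), -87) = Mul(Mul(Mul(I, Pow(3, Rational(1, 2))), 182), -87) = Mul(Mul(182, I, Pow(3, Rational(1, 2))), -87) = Mul(-15834, I, Pow(3, Rational(1, 2)))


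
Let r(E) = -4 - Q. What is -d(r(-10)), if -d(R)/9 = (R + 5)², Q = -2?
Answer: 81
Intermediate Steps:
r(E) = -2 (r(E) = -4 - 1*(-2) = -4 + 2 = -2)
d(R) = -9*(5 + R)² (d(R) = -9*(R + 5)² = -9*(5 + R)²)
-d(r(-10)) = -(-9)*(5 - 2)² = -(-9)*3² = -(-9)*9 = -1*(-81) = 81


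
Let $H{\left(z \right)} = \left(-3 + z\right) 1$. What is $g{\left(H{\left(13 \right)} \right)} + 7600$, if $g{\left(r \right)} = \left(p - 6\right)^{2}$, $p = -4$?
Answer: $7700$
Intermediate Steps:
$H{\left(z \right)} = -3 + z$
$g{\left(r \right)} = 100$ ($g{\left(r \right)} = \left(-4 - 6\right)^{2} = \left(-10\right)^{2} = 100$)
$g{\left(H{\left(13 \right)} \right)} + 7600 = 100 + 7600 = 7700$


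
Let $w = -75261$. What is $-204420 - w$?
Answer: $-129159$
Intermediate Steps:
$-204420 - w = -204420 - -75261 = -204420 + 75261 = -129159$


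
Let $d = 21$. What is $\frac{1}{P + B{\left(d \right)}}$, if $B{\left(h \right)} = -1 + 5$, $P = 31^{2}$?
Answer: $\frac{1}{965} \approx 0.0010363$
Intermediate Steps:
$P = 961$
$B{\left(h \right)} = 4$
$\frac{1}{P + B{\left(d \right)}} = \frac{1}{961 + 4} = \frac{1}{965}$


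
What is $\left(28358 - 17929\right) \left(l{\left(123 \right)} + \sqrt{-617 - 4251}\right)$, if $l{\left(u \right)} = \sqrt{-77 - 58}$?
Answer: $i \left(20858 \sqrt{1217} + 31287 \sqrt{15}\right) \approx 8.4882 \cdot 10^{5} i$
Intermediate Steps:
$l{\left(u \right)} = 3 i \sqrt{15}$ ($l{\left(u \right)} = \sqrt{-77 - 58} = \sqrt{-135} = 3 i \sqrt{15}$)
$\left(28358 - 17929\right) \left(l{\left(123 \right)} + \sqrt{-617 - 4251}\right) = \left(28358 - 17929\right) \left(3 i \sqrt{15} + \sqrt{-617 - 4251}\right) = 10429 \left(3 i \sqrt{15} + \sqrt{-4868}\right) = 10429 \left(3 i \sqrt{15} + 2 i \sqrt{1217}\right) = 10429 \left(2 i \sqrt{1217} + 3 i \sqrt{15}\right) = 20858 i \sqrt{1217} + 31287 i \sqrt{15}$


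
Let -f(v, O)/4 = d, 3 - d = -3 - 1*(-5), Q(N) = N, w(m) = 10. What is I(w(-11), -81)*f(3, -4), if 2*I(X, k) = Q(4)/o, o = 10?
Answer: -⅘ ≈ -0.80000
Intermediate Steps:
d = 1 (d = 3 - (-3 - 1*(-5)) = 3 - (-3 + 5) = 3 - 1*2 = 3 - 2 = 1)
f(v, O) = -4 (f(v, O) = -4*1 = -4)
I(X, k) = ⅕ (I(X, k) = (4/10)/2 = (4*(⅒))/2 = (½)*(⅖) = ⅕)
I(w(-11), -81)*f(3, -4) = (⅕)*(-4) = -⅘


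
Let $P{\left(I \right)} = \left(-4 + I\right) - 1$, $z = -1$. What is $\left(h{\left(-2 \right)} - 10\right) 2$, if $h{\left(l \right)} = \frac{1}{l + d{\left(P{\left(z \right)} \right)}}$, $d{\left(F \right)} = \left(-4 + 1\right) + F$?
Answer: $- \frac{222}{11} \approx -20.182$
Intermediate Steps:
$P{\left(I \right)} = -5 + I$
$d{\left(F \right)} = -3 + F$
$h{\left(l \right)} = \frac{1}{-9 + l}$ ($h{\left(l \right)} = \frac{1}{l - 9} = \frac{1}{-9 + l}$)
$\left(h{\left(-2 \right)} - 10\right) 2 = \left(\frac{1}{-9 - 2} - 10\right) 2 = \left(\frac{1}{-11} - 10\right) 2 = \left(- \frac{1}{11} - 10\right) 2 = \left(- \frac{111}{11}\right) 2 = - \frac{222}{11}$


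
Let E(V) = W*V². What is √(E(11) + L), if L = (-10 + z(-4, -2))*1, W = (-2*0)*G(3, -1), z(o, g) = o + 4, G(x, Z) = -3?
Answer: I*√10 ≈ 3.1623*I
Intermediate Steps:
z(o, g) = 4 + o
W = 0 (W = -2*0*(-3) = 0*(-3) = 0)
L = -10 (L = (-10 + (4 - 4))*1 = (-10 + 0)*1 = -10*1 = -10)
E(V) = 0 (E(V) = 0*V² = 0)
√(E(11) + L) = √(0 - 10) = √(-10) = I*√10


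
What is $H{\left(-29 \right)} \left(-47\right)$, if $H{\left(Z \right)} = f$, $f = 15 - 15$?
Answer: $0$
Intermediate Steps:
$f = 0$ ($f = 15 - 15 = 0$)
$H{\left(Z \right)} = 0$
$H{\left(-29 \right)} \left(-47\right) = 0 \left(-47\right) = 0$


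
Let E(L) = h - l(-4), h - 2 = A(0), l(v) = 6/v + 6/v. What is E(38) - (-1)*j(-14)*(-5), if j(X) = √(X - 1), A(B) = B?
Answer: 5 - 5*I*√15 ≈ 5.0 - 19.365*I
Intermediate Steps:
l(v) = 12/v
h = 2 (h = 2 + 0 = 2)
j(X) = √(-1 + X)
E(L) = 5 (E(L) = 2 - 12/(-4) = 2 - 12*(-1)/4 = 2 - 1*(-3) = 2 + 3 = 5)
E(38) - (-1)*j(-14)*(-5) = 5 - (-1)*√(-1 - 14)*(-5) = 5 - (-1)*√(-15)*(-5) = 5 - (-1)*(I*√15)*(-5) = 5 - (-1)*(-5*I*√15) = 5 - 5*I*√15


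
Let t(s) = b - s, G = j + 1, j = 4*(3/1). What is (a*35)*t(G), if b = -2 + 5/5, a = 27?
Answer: -13230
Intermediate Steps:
j = 12 (j = 4*(3*1) = 4*3 = 12)
b = -1 (b = -2 + 5*(⅕) = -2 + 1 = -1)
G = 13 (G = 12 + 1 = 13)
t(s) = -1 - s
(a*35)*t(G) = (27*35)*(-1 - 1*13) = 945*(-1 - 13) = 945*(-14) = -13230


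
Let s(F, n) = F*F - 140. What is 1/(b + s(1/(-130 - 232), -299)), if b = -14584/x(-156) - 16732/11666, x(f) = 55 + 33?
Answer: -8408176172/2582668160657 ≈ -0.0032556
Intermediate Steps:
x(f) = 88
b = -10725585/64163 (b = -14584/88 - 16732/11666 = -14584*1/88 - 16732*1/11666 = -1823/11 - 8366/5833 = -10725585/64163 ≈ -167.16)
s(F, n) = -140 + F**2 (s(F, n) = F**2 - 140 = -140 + F**2)
1/(b + s(1/(-130 - 232), -299)) = 1/(-10725585/64163 + (-140 + (1/(-130 - 232))**2)) = 1/(-10725585/64163 + (-140 + (1/(-362))**2)) = 1/(-10725585/64163 + (-140 + (-1/362)**2)) = 1/(-10725585/64163 + (-140 + 1/131044)) = 1/(-10725585/64163 - 18346159/131044) = 1/(-2582668160657/8408176172) = -8408176172/2582668160657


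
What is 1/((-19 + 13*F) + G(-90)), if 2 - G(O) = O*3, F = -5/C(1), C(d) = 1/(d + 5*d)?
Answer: -1/137 ≈ -0.0072993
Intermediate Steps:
C(d) = 1/(6*d)
F = -30 (F = -5/((1/6)/1) = -5/((1/6)*1) = -5/1/6 = -5*6 = -30)
G(O) = 2 - 3*O (G(O) = 2 - O*3 = 2 - 3*O)
1/((-19 + 13*F) + G(-90)) = 1/((-19 + 13*(-30)) + (2 - 3*(-90))) = 1/((-19 - 390) + (2 + 270)) = 1/(-409 + 272) = 1/(-137) = -1/137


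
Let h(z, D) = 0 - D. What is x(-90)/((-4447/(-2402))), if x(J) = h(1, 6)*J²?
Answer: -116737200/4447 ≈ -26251.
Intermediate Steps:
h(z, D) = -D
x(J) = -6*J² (x(J) = (-1*6)*J² = -6*J²)
x(-90)/((-4447/(-2402))) = (-6*(-90)²)/((-4447/(-2402))) = (-6*8100)/((-4447*(-1/2402))) = -48600/4447/2402 = -48600*2402/4447 = -116737200/4447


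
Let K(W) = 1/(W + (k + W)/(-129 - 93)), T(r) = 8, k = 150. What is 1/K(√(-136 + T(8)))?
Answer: -25/37 + 884*I*√2/111 ≈ -0.67568 + 11.263*I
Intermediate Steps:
K(W) = 1/(-25/37 + 221*W/222) (K(W) = 1/(W + (150 + W)/(-129 - 93)) = 1/(W + (150 + W)/(-222)) = 1/(W + (150 + W)*(-1/222)) = 1/(W + (-25/37 - W/222)) = 1/(-25/37 + 221*W/222))
1/K(√(-136 + T(8))) = 1/(222/(-150 + 221*√(-136 + 8))) = 1/(222/(-150 + 221*√(-128))) = 1/(222/(-150 + 221*(8*I*√2))) = 1/(222/(-150 + 1768*I*√2)) = -25/37 + 884*I*√2/111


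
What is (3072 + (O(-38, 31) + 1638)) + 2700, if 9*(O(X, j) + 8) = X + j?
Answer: 66611/9 ≈ 7401.2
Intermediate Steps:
O(X, j) = -8 + X/9 + j/9 (O(X, j) = -8 + (X + j)/9 = -8 + (X/9 + j/9) = -8 + X/9 + j/9)
(3072 + (O(-38, 31) + 1638)) + 2700 = (3072 + ((-8 + (1/9)*(-38) + (1/9)*31) + 1638)) + 2700 = (3072 + ((-8 - 38/9 + 31/9) + 1638)) + 2700 = (3072 + (-79/9 + 1638)) + 2700 = (3072 + 14663/9) + 2700 = 42311/9 + 2700 = 66611/9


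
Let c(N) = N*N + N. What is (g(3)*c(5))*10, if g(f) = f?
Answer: 900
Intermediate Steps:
c(N) = N + N**2 (c(N) = N**2 + N = N + N**2)
(g(3)*c(5))*10 = (3*(5*(1 + 5)))*10 = (3*(5*6))*10 = (3*30)*10 = 90*10 = 900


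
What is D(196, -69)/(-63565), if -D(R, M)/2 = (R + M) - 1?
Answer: 252/63565 ≈ 0.0039644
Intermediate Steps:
D(R, M) = 2 - 2*M - 2*R (D(R, M) = -2*((R + M) - 1) = -2*((M + R) - 1) = -2*(-1 + M + R) = 2 - 2*M - 2*R)
D(196, -69)/(-63565) = (2 - 2*(-69) - 2*196)/(-63565) = (2 + 138 - 392)*(-1/63565) = -252*(-1/63565) = 252/63565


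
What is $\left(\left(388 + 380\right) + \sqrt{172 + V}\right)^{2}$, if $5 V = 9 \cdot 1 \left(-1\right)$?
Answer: $\frac{\left(3840 + \sqrt{4255}\right)^{2}}{25} \approx 6.1003 \cdot 10^{5}$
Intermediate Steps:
$V = - \frac{9}{5}$ ($V = \frac{9 \cdot 1 \left(-1\right)}{5} = \frac{9 \left(-1\right)}{5} = \frac{1}{5} \left(-9\right) = - \frac{9}{5} \approx -1.8$)
$\left(\left(388 + 380\right) + \sqrt{172 + V}\right)^{2} = \left(\left(388 + 380\right) + \sqrt{172 - \frac{9}{5}}\right)^{2} = \left(768 + \sqrt{\frac{851}{5}}\right)^{2} = \left(768 + \frac{\sqrt{4255}}{5}\right)^{2}$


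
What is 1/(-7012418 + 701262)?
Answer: -1/6311156 ≈ -1.5845e-7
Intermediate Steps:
1/(-7012418 + 701262) = 1/(-6311156) = -1/6311156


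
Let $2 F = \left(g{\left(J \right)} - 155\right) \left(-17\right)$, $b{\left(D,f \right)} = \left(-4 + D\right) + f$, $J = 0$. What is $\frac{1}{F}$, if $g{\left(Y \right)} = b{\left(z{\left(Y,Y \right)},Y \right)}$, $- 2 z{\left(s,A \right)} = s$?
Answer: $\frac{2}{2703} \approx 0.00073992$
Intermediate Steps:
$z{\left(s,A \right)} = - \frac{s}{2}$
$b{\left(D,f \right)} = -4 + D + f$
$g{\left(Y \right)} = -4 + \frac{Y}{2}$ ($g{\left(Y \right)} = -4 - \frac{Y}{2} + Y = -4 + \frac{Y}{2}$)
$F = \frac{2703}{2}$ ($F = \frac{\left(\left(-4 + \frac{1}{2} \cdot 0\right) - 155\right) \left(-17\right)}{2} = \frac{\left(\left(-4 + 0\right) - 155\right) \left(-17\right)}{2} = \frac{\left(-4 - 155\right) \left(-17\right)}{2} = \frac{\left(-159\right) \left(-17\right)}{2} = \frac{1}{2} \cdot 2703 = \frac{2703}{2} \approx 1351.5$)
$\frac{1}{F} = \frac{1}{\frac{2703}{2}} = \frac{2}{2703}$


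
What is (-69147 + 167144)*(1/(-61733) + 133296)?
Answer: 806393986480099/61733 ≈ 1.3063e+10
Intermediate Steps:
(-69147 + 167144)*(1/(-61733) + 133296) = 97997*(-1/61733 + 133296) = 97997*(8228761967/61733) = 806393986480099/61733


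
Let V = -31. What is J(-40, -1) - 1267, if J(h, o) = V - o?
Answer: -1297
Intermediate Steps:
J(h, o) = -31 - o
J(-40, -1) - 1267 = (-31 - 1*(-1)) - 1267 = (-31 + 1) - 1267 = -30 - 1267 = -1297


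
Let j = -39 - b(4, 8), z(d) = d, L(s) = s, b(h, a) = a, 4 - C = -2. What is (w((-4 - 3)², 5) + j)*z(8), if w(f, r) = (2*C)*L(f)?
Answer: 4328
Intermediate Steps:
C = 6 (C = 4 - 1*(-2) = 4 + 2 = 6)
w(f, r) = 12*f (w(f, r) = (2*6)*f = 12*f)
j = -47 (j = -39 - 1*8 = -39 - 8 = -47)
(w((-4 - 3)², 5) + j)*z(8) = (12*(-4 - 3)² - 47)*8 = (12*(-7)² - 47)*8 = (12*49 - 47)*8 = (588 - 47)*8 = 541*8 = 4328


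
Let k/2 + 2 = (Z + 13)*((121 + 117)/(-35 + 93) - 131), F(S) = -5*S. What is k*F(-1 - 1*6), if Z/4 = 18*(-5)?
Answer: 89383140/29 ≈ 3.0822e+6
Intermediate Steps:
Z = -360 (Z = 4*(18*(-5)) = 4*(-90) = -360)
k = 2553804/29 (k = -4 + 2*((-360 + 13)*((121 + 117)/(-35 + 93) - 131)) = -4 + 2*(-347*(238/58 - 131)) = -4 + 2*(-347*(238*(1/58) - 131)) = -4 + 2*(-347*(119/29 - 131)) = -4 + 2*(-347*(-3680/29)) = -4 + 2*(1276960/29) = -4 + 2553920/29 = 2553804/29 ≈ 88062.)
k*F(-1 - 1*6) = 2553804*(-5*(-1 - 1*6))/29 = 2553804*(-5*(-1 - 6))/29 = 2553804*(-5*(-7))/29 = (2553804/29)*35 = 89383140/29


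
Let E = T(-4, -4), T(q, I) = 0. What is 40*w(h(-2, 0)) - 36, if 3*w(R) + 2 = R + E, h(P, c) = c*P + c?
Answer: -188/3 ≈ -62.667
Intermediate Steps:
h(P, c) = c + P*c (h(P, c) = P*c + c = c + P*c)
E = 0
w(R) = -2/3 + R/3 (w(R) = -2/3 + (R + 0)/3 = -2/3 + R/3)
40*w(h(-2, 0)) - 36 = 40*(-2/3 + (0*(1 - 2))/3) - 36 = 40*(-2/3 + (0*(-1))/3) - 36 = 40*(-2/3 + (1/3)*0) - 36 = 40*(-2/3 + 0) - 36 = 40*(-2/3) - 36 = -80/3 - 36 = -188/3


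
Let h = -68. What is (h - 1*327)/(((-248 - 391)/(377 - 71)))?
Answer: 13430/71 ≈ 189.16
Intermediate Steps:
(h - 1*327)/(((-248 - 391)/(377 - 71))) = (-68 - 1*327)/(((-248 - 391)/(377 - 71))) = (-68 - 327)/((-639/306)) = -395/((-639*1/306)) = -395/(-71/34) = -395*(-34/71) = 13430/71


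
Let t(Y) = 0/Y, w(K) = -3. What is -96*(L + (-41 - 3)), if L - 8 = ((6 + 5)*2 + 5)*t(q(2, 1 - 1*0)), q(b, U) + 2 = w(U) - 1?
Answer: 3456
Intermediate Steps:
q(b, U) = -6 (q(b, U) = -2 + (-3 - 1) = -2 - 4 = -6)
t(Y) = 0
L = 8 (L = 8 + ((6 + 5)*2 + 5)*0 = 8 + (11*2 + 5)*0 = 8 + (22 + 5)*0 = 8 + 27*0 = 8 + 0 = 8)
-96*(L + (-41 - 3)) = -96*(8 + (-41 - 3)) = -96*(8 - 44) = -96*(-36) = 3456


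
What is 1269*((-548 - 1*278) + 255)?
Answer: -724599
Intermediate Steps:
1269*((-548 - 1*278) + 255) = 1269*((-548 - 278) + 255) = 1269*(-826 + 255) = 1269*(-571) = -724599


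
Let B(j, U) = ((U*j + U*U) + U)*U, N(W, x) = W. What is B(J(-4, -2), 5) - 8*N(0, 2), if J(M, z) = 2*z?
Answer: 50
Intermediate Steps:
B(j, U) = U*(U + U² + U*j) (B(j, U) = ((U*j + U²) + U)*U = ((U² + U*j) + U)*U = (U + U² + U*j)*U = U*(U + U² + U*j))
B(J(-4, -2), 5) - 8*N(0, 2) = 5²*(1 + 5 + 2*(-2)) - 8*0 = 25*(1 + 5 - 4) + 0 = 25*2 + 0 = 50 + 0 = 50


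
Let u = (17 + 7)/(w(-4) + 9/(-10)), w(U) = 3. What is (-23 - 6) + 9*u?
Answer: 517/7 ≈ 73.857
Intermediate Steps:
u = 80/7 (u = (17 + 7)/(3 + 9/(-10)) = 24/(3 + 9*(-⅒)) = 24/(3 - 9/10) = 24/(21/10) = 24*(10/21) = 80/7 ≈ 11.429)
(-23 - 6) + 9*u = (-23 - 6) + 9*(80/7) = -29 + 720/7 = 517/7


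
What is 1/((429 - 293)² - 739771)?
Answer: -1/721275 ≈ -1.3864e-6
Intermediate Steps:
1/((429 - 293)² - 739771) = 1/(136² - 739771) = 1/(18496 - 739771) = 1/(-721275) = -1/721275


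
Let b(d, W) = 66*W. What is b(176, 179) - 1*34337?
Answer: -22523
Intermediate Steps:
b(176, 179) - 1*34337 = 66*179 - 1*34337 = 11814 - 34337 = -22523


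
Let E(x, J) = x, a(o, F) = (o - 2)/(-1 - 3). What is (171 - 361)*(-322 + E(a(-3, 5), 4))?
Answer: 121885/2 ≈ 60943.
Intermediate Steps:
a(o, F) = ½ - o/4 (a(o, F) = (-2 + o)/(-4) = (-2 + o)*(-¼) = ½ - o/4)
(171 - 361)*(-322 + E(a(-3, 5), 4)) = (171 - 361)*(-322 + (½ - ¼*(-3))) = -190*(-322 + (½ + ¾)) = -190*(-322 + 5/4) = -190*(-1283/4) = 121885/2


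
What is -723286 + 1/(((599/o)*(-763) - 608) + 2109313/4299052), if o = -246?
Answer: -478216490583540802/661172055193 ≈ -7.2329e+5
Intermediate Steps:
-723286 + 1/(((599/o)*(-763) - 608) + 2109313/4299052) = -723286 + 1/(((599/(-246))*(-763) - 608) + 2109313/4299052) = -723286 + 1/(((599*(-1/246))*(-763) - 608) + 2109313*(1/4299052)) = -723286 + 1/((-599/246*(-763) - 608) + 2109313/4299052) = -723286 + 1/((457037/246 - 608) + 2109313/4299052) = -723286 + 1/(307469/246 + 2109313/4299052) = -723286 + 1/(661172055193/528783396) = -723286 + 528783396/661172055193 = -478216490583540802/661172055193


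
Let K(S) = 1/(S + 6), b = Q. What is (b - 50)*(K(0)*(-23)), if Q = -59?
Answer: 2507/6 ≈ 417.83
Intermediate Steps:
b = -59
K(S) = 1/(6 + S)
(b - 50)*(K(0)*(-23)) = (-59 - 50)*(-23/(6 + 0)) = -109*(-23)/6 = -109*(-23/6) = 2507/6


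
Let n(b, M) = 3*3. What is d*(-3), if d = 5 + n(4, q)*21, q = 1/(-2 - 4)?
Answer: -582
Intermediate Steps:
q = -⅙ (q = 1/(-6) = -⅙ ≈ -0.16667)
n(b, M) = 9
d = 194 (d = 5 + 9*21 = 5 + 189 = 194)
d*(-3) = 194*(-3) = -582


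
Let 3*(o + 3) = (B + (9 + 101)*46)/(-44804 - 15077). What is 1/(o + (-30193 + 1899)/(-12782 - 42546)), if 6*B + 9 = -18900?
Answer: -709949136/1774331297 ≈ -0.40012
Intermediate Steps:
B = -6303/2 (B = -3/2 + (⅙)*(-18900) = -3/2 - 3150 = -6303/2 ≈ -3151.5)
o = -1081675/359286 (o = -3 + ((-6303/2 + (9 + 101)*46)/(-44804 - 15077))/3 = -3 + ((-6303/2 + 110*46)/(-59881))/3 = -3 + ((-6303/2 + 5060)*(-1/59881))/3 = -3 + ((3817/2)*(-1/59881))/3 = -3 + (⅓)*(-3817/119762) = -3 - 3817/359286 = -1081675/359286 ≈ -3.0106)
1/(o + (-30193 + 1899)/(-12782 - 42546)) = 1/(-1081675/359286 + (-30193 + 1899)/(-12782 - 42546)) = 1/(-1081675/359286 - 28294/(-55328)) = 1/(-1081675/359286 - 28294*(-1/55328)) = 1/(-1081675/359286 + 2021/3952) = 1/(-1774331297/709949136) = -709949136/1774331297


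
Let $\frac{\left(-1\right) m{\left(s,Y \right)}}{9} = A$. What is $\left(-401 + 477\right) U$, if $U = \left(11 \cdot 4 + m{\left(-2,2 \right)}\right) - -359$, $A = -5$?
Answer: $34048$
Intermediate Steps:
$m{\left(s,Y \right)} = 45$ ($m{\left(s,Y \right)} = \left(-9\right) \left(-5\right) = 45$)
$U = 448$ ($U = \left(11 \cdot 4 + 45\right) - -359 = \left(44 + 45\right) + 359 = 89 + 359 = 448$)
$\left(-401 + 477\right) U = \left(-401 + 477\right) 448 = 76 \cdot 448 = 34048$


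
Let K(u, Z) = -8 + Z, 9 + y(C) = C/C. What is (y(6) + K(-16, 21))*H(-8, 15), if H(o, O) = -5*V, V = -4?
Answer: 100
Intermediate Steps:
y(C) = -8 (y(C) = -9 + C/C = -9 + 1 = -8)
H(o, O) = 20 (H(o, O) = -5*(-4) = 20)
(y(6) + K(-16, 21))*H(-8, 15) = (-8 + (-8 + 21))*20 = (-8 + 13)*20 = 5*20 = 100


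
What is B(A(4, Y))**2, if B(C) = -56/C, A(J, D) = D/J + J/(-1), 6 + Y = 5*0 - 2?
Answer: 784/9 ≈ 87.111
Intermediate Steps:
Y = -8 (Y = -6 + (5*0 - 2) = -6 + (0 - 2) = -6 - 2 = -8)
A(J, D) = -J + D/J (A(J, D) = D/J + J*(-1) = D/J - J = -J + D/J)
B(A(4, Y))**2 = (-56/(-1*4 - 8/4))**2 = (-56/(-4 - 8*1/4))**2 = (-56/(-4 - 2))**2 = (-56/(-6))**2 = (-56*(-1/6))**2 = (28/3)**2 = 784/9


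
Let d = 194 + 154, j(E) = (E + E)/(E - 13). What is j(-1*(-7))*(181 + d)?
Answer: -3703/3 ≈ -1234.3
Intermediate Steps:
j(E) = 2*E/(-13 + E) (j(E) = (2*E)/(-13 + E) = 2*E/(-13 + E))
d = 348
j(-1*(-7))*(181 + d) = (2*(-1*(-7))/(-13 - 1*(-7)))*(181 + 348) = (2*7/(-13 + 7))*529 = (2*7/(-6))*529 = (2*7*(-⅙))*529 = -7/3*529 = -3703/3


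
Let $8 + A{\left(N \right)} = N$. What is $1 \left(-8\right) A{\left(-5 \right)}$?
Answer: $104$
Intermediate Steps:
$A{\left(N \right)} = -8 + N$
$1 \left(-8\right) A{\left(-5 \right)} = 1 \left(-8\right) \left(-8 - 5\right) = \left(-8\right) \left(-13\right) = 104$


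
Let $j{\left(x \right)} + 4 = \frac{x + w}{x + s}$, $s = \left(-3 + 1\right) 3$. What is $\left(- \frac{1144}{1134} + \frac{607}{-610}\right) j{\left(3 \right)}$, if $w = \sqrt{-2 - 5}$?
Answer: $\frac{693089}{69174} + \frac{693089 i \sqrt{7}}{1037610} \approx 10.02 + 1.7673 i$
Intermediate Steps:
$s = -6$ ($s = \left(-2\right) 3 = -6$)
$w = i \sqrt{7}$ ($w = \sqrt{-7} = i \sqrt{7} \approx 2.6458 i$)
$j{\left(x \right)} = -4 + \frac{x + i \sqrt{7}}{-6 + x}$ ($j{\left(x \right)} = -4 + \frac{x + i \sqrt{7}}{x - 6} = -4 + \frac{x + i \sqrt{7}}{-6 + x}$)
$\left(- \frac{1144}{1134} + \frac{607}{-610}\right) j{\left(3 \right)} = \left(- \frac{1144}{1134} + \frac{607}{-610}\right) \frac{24 - 9 + i \sqrt{7}}{-6 + 3} = \left(\left(-1144\right) \frac{1}{1134} + 607 \left(- \frac{1}{610}\right)\right) \frac{24 - 9 + i \sqrt{7}}{-3} = \left(- \frac{572}{567} - \frac{607}{610}\right) \left(- \frac{15 + i \sqrt{7}}{3}\right) = - \frac{693089 \left(-5 - \frac{i \sqrt{7}}{3}\right)}{345870} = \frac{693089}{69174} + \frac{693089 i \sqrt{7}}{1037610}$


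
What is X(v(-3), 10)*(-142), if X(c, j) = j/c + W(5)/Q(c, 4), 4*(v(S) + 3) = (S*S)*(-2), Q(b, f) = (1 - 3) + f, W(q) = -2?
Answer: 994/3 ≈ 331.33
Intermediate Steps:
Q(b, f) = -2 + f
v(S) = -3 - S²/2 (v(S) = -3 + ((S*S)*(-2))/4 = -3 + (S²*(-2))/4 = -3 + (-2*S²)/4 = -3 - S²/2)
X(c, j) = -1 + j/c (X(c, j) = j/c - 2/(-2 + 4) = j/c - 2/2 = j/c - 2*½ = j/c - 1 = -1 + j/c)
X(v(-3), 10)*(-142) = ((10 - (-3 - ½*(-3)²))/(-3 - ½*(-3)²))*(-142) = ((10 - (-3 - ½*9))/(-3 - ½*9))*(-142) = ((10 - (-3 - 9/2))/(-3 - 9/2))*(-142) = ((10 - 1*(-15/2))/(-15/2))*(-142) = -2*(10 + 15/2)/15*(-142) = -2/15*35/2*(-142) = -7/3*(-142) = 994/3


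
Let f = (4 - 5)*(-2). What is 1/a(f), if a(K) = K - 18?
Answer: -1/16 ≈ -0.062500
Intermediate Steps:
f = 2 (f = -1*(-2) = 2)
a(K) = -18 + K
1/a(f) = 1/(-18 + 2) = 1/(-16) = -1/16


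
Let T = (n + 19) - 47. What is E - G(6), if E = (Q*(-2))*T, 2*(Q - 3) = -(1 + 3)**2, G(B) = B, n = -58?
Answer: -866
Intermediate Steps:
Q = -5 (Q = 3 + (-(1 + 3)**2)/2 = 3 + (-1*4**2)/2 = 3 + (-1*16)/2 = 3 + (1/2)*(-16) = 3 - 8 = -5)
T = -86 (T = (-58 + 19) - 47 = -39 - 47 = -86)
E = -860 (E = -5*(-2)*(-86) = 10*(-86) = -860)
E - G(6) = -860 - 1*6 = -860 - 6 = -866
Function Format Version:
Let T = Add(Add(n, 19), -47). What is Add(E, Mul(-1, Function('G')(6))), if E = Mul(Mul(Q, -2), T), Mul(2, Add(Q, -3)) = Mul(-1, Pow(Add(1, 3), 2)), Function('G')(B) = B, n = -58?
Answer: -866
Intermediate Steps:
Q = -5 (Q = Add(3, Mul(Rational(1, 2), Mul(-1, Pow(Add(1, 3), 2)))) = Add(3, Mul(Rational(1, 2), Mul(-1, Pow(4, 2)))) = Add(3, Mul(Rational(1, 2), Mul(-1, 16))) = Add(3, Mul(Rational(1, 2), -16)) = Add(3, -8) = -5)
T = -86 (T = Add(Add(-58, 19), -47) = Add(-39, -47) = -86)
E = -860 (E = Mul(Mul(-5, -2), -86) = Mul(10, -86) = -860)
Add(E, Mul(-1, Function('G')(6))) = Add(-860, Mul(-1, 6)) = Add(-860, -6) = -866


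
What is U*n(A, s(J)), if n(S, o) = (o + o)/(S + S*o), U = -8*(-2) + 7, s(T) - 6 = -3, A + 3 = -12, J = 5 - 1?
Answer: -23/10 ≈ -2.3000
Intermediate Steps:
J = 4
A = -15 (A = -3 - 12 = -15)
s(T) = 3 (s(T) = 6 - 3 = 3)
U = 23 (U = 16 + 7 = 23)
n(S, o) = 2*o/(S + S*o) (n(S, o) = (2*o)/(S + S*o) = 2*o/(S + S*o))
U*n(A, s(J)) = 23*(2*3/(-15*(1 + 3))) = 23*(2*3*(-1/15)/4) = 23*(2*3*(-1/15)*(¼)) = 23*(-⅒) = -23/10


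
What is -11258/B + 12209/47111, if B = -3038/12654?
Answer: 3355705207097/71561609 ≈ 46893.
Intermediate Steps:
B = -1519/6327 (B = -3038*1/12654 = -1519/6327 ≈ -0.24008)
-11258/B + 12209/47111 = -11258/(-1519/6327) + 12209/47111 = -11258*(-6327/1519) + 12209*(1/47111) = 71229366/1519 + 12209/47111 = 3355705207097/71561609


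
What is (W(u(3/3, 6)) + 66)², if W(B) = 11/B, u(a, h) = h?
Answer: 165649/36 ≈ 4601.4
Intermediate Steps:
(W(u(3/3, 6)) + 66)² = (11/6 + 66)² = (407/6)² = 165649/36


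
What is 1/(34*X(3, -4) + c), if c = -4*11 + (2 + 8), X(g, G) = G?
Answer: -1/170 ≈ -0.0058824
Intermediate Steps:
c = -34 (c = -44 + 10 = -34)
1/(34*X(3, -4) + c) = 1/(34*(-4) - 34) = 1/(-136 - 34) = 1/(-170) = -1/170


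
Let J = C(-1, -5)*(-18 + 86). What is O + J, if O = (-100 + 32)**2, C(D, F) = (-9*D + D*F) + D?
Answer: 5508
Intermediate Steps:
C(D, F) = -8*D + D*F
J = 884 (J = (-(-8 - 5))*(-18 + 86) = -1*(-13)*68 = 13*68 = 884)
O = 4624 (O = (-68)**2 = 4624)
O + J = 4624 + 884 = 5508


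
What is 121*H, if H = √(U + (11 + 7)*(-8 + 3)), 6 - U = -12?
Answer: 726*I*√2 ≈ 1026.7*I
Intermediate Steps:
U = 18 (U = 6 - 1*(-12) = 6 + 12 = 18)
H = 6*I*√2 (H = √(18 + (11 + 7)*(-8 + 3)) = √(18 + 18*(-5)) = √(18 - 90) = √(-72) = 6*I*√2 ≈ 8.4853*I)
121*H = 121*(6*I*√2) = 726*I*√2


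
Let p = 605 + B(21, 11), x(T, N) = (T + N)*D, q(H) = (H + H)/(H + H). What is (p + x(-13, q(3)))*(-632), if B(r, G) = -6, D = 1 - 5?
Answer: -408904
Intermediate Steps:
D = -4
q(H) = 1 (q(H) = (2*H)/((2*H)) = (2*H)*(1/(2*H)) = 1)
x(T, N) = -4*N - 4*T (x(T, N) = (T + N)*(-4) = (N + T)*(-4) = -4*N - 4*T)
p = 599 (p = 605 - 6 = 599)
(p + x(-13, q(3)))*(-632) = (599 + (-4*1 - 4*(-13)))*(-632) = (599 + (-4 + 52))*(-632) = (599 + 48)*(-632) = 647*(-632) = -408904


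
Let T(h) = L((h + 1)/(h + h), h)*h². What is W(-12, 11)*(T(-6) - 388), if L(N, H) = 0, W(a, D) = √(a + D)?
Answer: -388*I ≈ -388.0*I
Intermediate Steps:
W(a, D) = √(D + a)
T(h) = 0 (T(h) = 0*h² = 0)
W(-12, 11)*(T(-6) - 388) = √(11 - 12)*(0 - 388) = √(-1)*(-388) = I*(-388) = -388*I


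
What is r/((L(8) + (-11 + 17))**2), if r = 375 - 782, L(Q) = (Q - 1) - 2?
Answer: -37/11 ≈ -3.3636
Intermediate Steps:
L(Q) = -3 + Q (L(Q) = (-1 + Q) - 2 = -3 + Q)
r = -407
r/((L(8) + (-11 + 17))**2) = -407/((-3 + 8) + (-11 + 17))**2 = -407/(5 + 6)**2 = -407/(11**2) = -407/121 = -407*1/121 = -37/11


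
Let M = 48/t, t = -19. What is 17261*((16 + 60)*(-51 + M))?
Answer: -70217748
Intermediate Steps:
M = -48/19 (M = 48/(-19) = 48*(-1/19) = -48/19 ≈ -2.5263)
17261*((16 + 60)*(-51 + M)) = 17261*((16 + 60)*(-51 - 48/19)) = 17261*(76*(-1017/19)) = 17261*(-4068) = -70217748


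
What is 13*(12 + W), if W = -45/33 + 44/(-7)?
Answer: 4355/77 ≈ 56.558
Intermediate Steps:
W = -589/77 (W = -45*1/33 + 44*(-⅐) = -15/11 - 44/7 = -589/77 ≈ -7.6494)
13*(12 + W) = 13*(12 - 589/77) = 13*(335/77) = 4355/77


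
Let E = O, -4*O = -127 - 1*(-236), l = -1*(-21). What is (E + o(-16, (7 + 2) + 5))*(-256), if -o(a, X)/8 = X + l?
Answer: 78656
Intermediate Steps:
l = 21
o(a, X) = -168 - 8*X (o(a, X) = -8*(X + 21) = -8*(21 + X) = -168 - 8*X)
O = -109/4 (O = -(-127 - 1*(-236))/4 = -(-127 + 236)/4 = -¼*109 = -109/4 ≈ -27.250)
E = -109/4 ≈ -27.250
(E + o(-16, (7 + 2) + 5))*(-256) = (-109/4 + (-168 - 8*((7 + 2) + 5)))*(-256) = (-109/4 + (-168 - 8*(9 + 5)))*(-256) = (-109/4 + (-168 - 8*14))*(-256) = (-109/4 + (-168 - 112))*(-256) = (-109/4 - 280)*(-256) = -1229/4*(-256) = 78656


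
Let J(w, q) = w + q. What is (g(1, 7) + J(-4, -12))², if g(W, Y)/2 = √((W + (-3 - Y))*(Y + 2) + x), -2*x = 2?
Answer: 4*(8 - I*√82)² ≈ -72.0 - 579.54*I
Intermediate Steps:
x = -1 (x = -½*2 = -1)
g(W, Y) = 2*√(-1 + (2 + Y)*(-3 + W - Y)) (g(W, Y) = 2*√((W + (-3 - Y))*(Y + 2) - 1) = 2*√((-3 + W - Y)*(2 + Y) - 1) = 2*√((2 + Y)*(-3 + W - Y) - 1) = 2*√(-1 + (2 + Y)*(-3 + W - Y)))
J(w, q) = q + w
(g(1, 7) + J(-4, -12))² = (2*√(-7 - 1*7² - 5*7 + 2*1 + 1*7) + (-12 - 4))² = (2*√(-7 - 1*49 - 35 + 2 + 7) - 16)² = (2*√(-7 - 49 - 35 + 2 + 7) - 16)² = (2*√(-82) - 16)² = (2*(I*√82) - 16)² = (2*I*√82 - 16)² = (-16 + 2*I*√82)²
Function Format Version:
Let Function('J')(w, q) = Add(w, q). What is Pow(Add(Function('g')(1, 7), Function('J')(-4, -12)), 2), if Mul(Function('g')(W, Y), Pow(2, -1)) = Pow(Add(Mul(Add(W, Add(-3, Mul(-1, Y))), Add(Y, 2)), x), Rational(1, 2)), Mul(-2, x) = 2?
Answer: Mul(4, Pow(Add(8, Mul(-1, I, Pow(82, Rational(1, 2)))), 2)) ≈ Add(-72.000, Mul(-579.54, I))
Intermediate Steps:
x = -1 (x = Mul(Rational(-1, 2), 2) = -1)
Function('g')(W, Y) = Mul(2, Pow(Add(-1, Mul(Add(2, Y), Add(-3, W, Mul(-1, Y)))), Rational(1, 2))) (Function('g')(W, Y) = Mul(2, Pow(Add(Mul(Add(W, Add(-3, Mul(-1, Y))), Add(Y, 2)), -1), Rational(1, 2))) = Mul(2, Pow(Add(Mul(Add(-3, W, Mul(-1, Y)), Add(2, Y)), -1), Rational(1, 2))) = Mul(2, Pow(Add(Mul(Add(2, Y), Add(-3, W, Mul(-1, Y))), -1), Rational(1, 2))) = Mul(2, Pow(Add(-1, Mul(Add(2, Y), Add(-3, W, Mul(-1, Y)))), Rational(1, 2))))
Function('J')(w, q) = Add(q, w)
Pow(Add(Function('g')(1, 7), Function('J')(-4, -12)), 2) = Pow(Add(Mul(2, Pow(Add(-7, Mul(-1, Pow(7, 2)), Mul(-5, 7), Mul(2, 1), Mul(1, 7)), Rational(1, 2))), Add(-12, -4)), 2) = Pow(Add(Mul(2, Pow(Add(-7, Mul(-1, 49), -35, 2, 7), Rational(1, 2))), -16), 2) = Pow(Add(Mul(2, Pow(Add(-7, -49, -35, 2, 7), Rational(1, 2))), -16), 2) = Pow(Add(Mul(2, Pow(-82, Rational(1, 2))), -16), 2) = Pow(Add(Mul(2, Mul(I, Pow(82, Rational(1, 2)))), -16), 2) = Pow(Add(Mul(2, I, Pow(82, Rational(1, 2))), -16), 2) = Pow(Add(-16, Mul(2, I, Pow(82, Rational(1, 2)))), 2)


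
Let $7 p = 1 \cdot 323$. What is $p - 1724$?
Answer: $- \frac{11745}{7} \approx -1677.9$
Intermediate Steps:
$p = \frac{323}{7}$ ($p = \frac{1 \cdot 323}{7} = \frac{1}{7} \cdot 323 = \frac{323}{7} \approx 46.143$)
$p - 1724 = \frac{323}{7} - 1724 = - \frac{11745}{7}$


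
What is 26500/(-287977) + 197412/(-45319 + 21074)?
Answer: -57492608024/6982002365 ≈ -8.2344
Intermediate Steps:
26500/(-287977) + 197412/(-45319 + 21074) = 26500*(-1/287977) + 197412/(-24245) = -26500/287977 + 197412*(-1/24245) = -26500/287977 - 197412/24245 = -57492608024/6982002365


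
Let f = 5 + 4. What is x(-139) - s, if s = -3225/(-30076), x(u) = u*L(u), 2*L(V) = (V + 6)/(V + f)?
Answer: -69606689/977470 ≈ -71.211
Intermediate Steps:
f = 9
L(V) = (6 + V)/(2*(9 + V)) (L(V) = ((V + 6)/(V + 9))/2 = ((6 + V)/(9 + V))/2 = (6 + V)/(2*(9 + V)))
x(u) = u*(6 + u)/(2*(9 + u)) (x(u) = u*((6 + u)/(2*(9 + u))) = u*(6 + u)/(2*(9 + u)))
s = 3225/30076 (s = -3225*(-1/30076) = 3225/30076 ≈ 0.10723)
x(-139) - s = (½)*(-139)*(6 - 139)/(9 - 139) - 1*3225/30076 = (½)*(-139)*(-133)/(-130) - 3225/30076 = (½)*(-139)*(-1/130)*(-133) - 3225/30076 = -18487/260 - 3225/30076 = -69606689/977470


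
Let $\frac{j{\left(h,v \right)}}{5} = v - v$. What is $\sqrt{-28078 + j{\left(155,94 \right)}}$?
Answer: $i \sqrt{28078} \approx 167.56 i$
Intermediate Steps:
$j{\left(h,v \right)} = 0$ ($j{\left(h,v \right)} = 5 \left(v - v\right) = 5 \cdot 0 = 0$)
$\sqrt{-28078 + j{\left(155,94 \right)}} = \sqrt{-28078 + 0} = \sqrt{-28078} = i \sqrt{28078}$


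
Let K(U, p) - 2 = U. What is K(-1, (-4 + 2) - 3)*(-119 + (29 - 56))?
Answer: -146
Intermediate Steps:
K(U, p) = 2 + U
K(-1, (-4 + 2) - 3)*(-119 + (29 - 56)) = (2 - 1)*(-119 + (29 - 56)) = 1*(-119 - 27) = 1*(-146) = -146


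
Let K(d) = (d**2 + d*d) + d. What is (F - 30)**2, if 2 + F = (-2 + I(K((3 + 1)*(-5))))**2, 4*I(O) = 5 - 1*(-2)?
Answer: 261121/256 ≈ 1020.0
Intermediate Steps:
K(d) = d + 2*d**2 (K(d) = (d**2 + d**2) + d = 2*d**2 + d = d + 2*d**2)
I(O) = 7/4 (I(O) = (5 - 1*(-2))/4 = (5 + 2)/4 = (1/4)*7 = 7/4)
F = -31/16 (F = -2 + (-2 + 7/4)**2 = -2 + (-1/4)**2 = -2 + 1/16 = -31/16 ≈ -1.9375)
(F - 30)**2 = (-31/16 - 30)**2 = (-511/16)**2 = 261121/256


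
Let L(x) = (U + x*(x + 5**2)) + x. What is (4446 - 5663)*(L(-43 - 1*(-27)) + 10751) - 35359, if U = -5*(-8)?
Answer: -12973286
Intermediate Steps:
U = 40
L(x) = 40 + x + x*(25 + x) (L(x) = (40 + x*(x + 5**2)) + x = (40 + x*(x + 25)) + x = (40 + x*(25 + x)) + x = 40 + x + x*(25 + x))
(4446 - 5663)*(L(-43 - 1*(-27)) + 10751) - 35359 = (4446 - 5663)*((40 + (-43 - 1*(-27))**2 + 26*(-43 - 1*(-27))) + 10751) - 35359 = -1217*((40 + (-43 + 27)**2 + 26*(-43 + 27)) + 10751) - 35359 = -1217*((40 + (-16)**2 + 26*(-16)) + 10751) - 35359 = -1217*((40 + 256 - 416) + 10751) - 35359 = -1217*(-120 + 10751) - 35359 = -1217*10631 - 35359 = -12937927 - 35359 = -12973286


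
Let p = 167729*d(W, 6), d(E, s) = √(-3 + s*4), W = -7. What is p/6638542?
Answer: 167729*√21/6638542 ≈ 0.11578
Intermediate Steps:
d(E, s) = √(-3 + 4*s)
p = 167729*√21 (p = 167729*√(-3 + 4*6) = 167729*√(-3 + 24) = 167729*√21 ≈ 7.6863e+5)
p/6638542 = (167729*√21)/6638542 = (167729*√21)*(1/6638542) = 167729*√21/6638542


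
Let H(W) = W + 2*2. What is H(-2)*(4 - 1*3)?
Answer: 2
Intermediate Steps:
H(W) = 4 + W (H(W) = W + 4 = 4 + W)
H(-2)*(4 - 1*3) = (4 - 2)*(4 - 1*3) = 2*(4 - 3) = 2*1 = 2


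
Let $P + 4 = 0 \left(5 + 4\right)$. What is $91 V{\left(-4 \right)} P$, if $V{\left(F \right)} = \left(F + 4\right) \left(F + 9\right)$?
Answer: $0$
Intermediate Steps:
$P = -4$ ($P = -4 + 0 \left(5 + 4\right) = -4 + 0 \cdot 9 = -4 + 0 = -4$)
$V{\left(F \right)} = \left(4 + F\right) \left(9 + F\right)$
$91 V{\left(-4 \right)} P = 91 \left(36 + \left(-4\right)^{2} + 13 \left(-4\right)\right) \left(-4\right) = 91 \left(36 + 16 - 52\right) \left(-4\right) = 91 \cdot 0 \left(-4\right) = 0 \left(-4\right) = 0$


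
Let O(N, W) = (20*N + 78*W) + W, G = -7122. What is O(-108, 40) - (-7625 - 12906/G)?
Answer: 10235724/1187 ≈ 8623.2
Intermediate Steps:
O(N, W) = 20*N + 79*W
O(-108, 40) - (-7625 - 12906/G) = (20*(-108) + 79*40) - (-7625 - 12906/(-7122)) = (-2160 + 3160) - (-7625 - 12906*(-1)/7122) = 1000 - (-7625 - 1*(-2151/1187)) = 1000 - (-7625 + 2151/1187) = 1000 - 1*(-9048724/1187) = 1000 + 9048724/1187 = 10235724/1187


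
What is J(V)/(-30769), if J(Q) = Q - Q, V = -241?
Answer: 0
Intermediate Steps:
J(Q) = 0
J(V)/(-30769) = 0/(-30769) = 0*(-1/30769) = 0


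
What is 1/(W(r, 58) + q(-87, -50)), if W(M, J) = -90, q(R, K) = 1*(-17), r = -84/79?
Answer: -1/107 ≈ -0.0093458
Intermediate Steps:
r = -84/79 (r = -84*1/79 = -84/79 ≈ -1.0633)
q(R, K) = -17
1/(W(r, 58) + q(-87, -50)) = 1/(-90 - 17) = 1/(-107) = -1/107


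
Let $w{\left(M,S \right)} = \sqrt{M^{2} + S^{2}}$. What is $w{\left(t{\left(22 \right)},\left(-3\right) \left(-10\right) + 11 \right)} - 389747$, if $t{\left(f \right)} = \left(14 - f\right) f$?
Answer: $-389747 + 17 \sqrt{113} \approx -3.8957 \cdot 10^{5}$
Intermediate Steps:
$t{\left(f \right)} = f \left(14 - f\right)$
$w{\left(t{\left(22 \right)},\left(-3\right) \left(-10\right) + 11 \right)} - 389747 = \sqrt{\left(22 \left(14 - 22\right)\right)^{2} + \left(\left(-3\right) \left(-10\right) + 11\right)^{2}} - 389747 = \sqrt{\left(22 \left(14 - 22\right)\right)^{2} + \left(30 + 11\right)^{2}} - 389747 = \sqrt{\left(22 \left(-8\right)\right)^{2} + 41^{2}} - 389747 = \sqrt{\left(-176\right)^{2} + 1681} - 389747 = \sqrt{30976 + 1681} - 389747 = \sqrt{32657} - 389747 = 17 \sqrt{113} - 389747 = -389747 + 17 \sqrt{113}$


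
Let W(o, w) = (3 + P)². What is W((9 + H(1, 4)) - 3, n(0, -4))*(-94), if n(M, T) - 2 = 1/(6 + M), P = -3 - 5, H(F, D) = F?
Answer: -2350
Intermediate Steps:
P = -8
n(M, T) = 2 + 1/(6 + M)
W(o, w) = 25 (W(o, w) = (3 - 8)² = (-5)² = 25)
W((9 + H(1, 4)) - 3, n(0, -4))*(-94) = 25*(-94) = -2350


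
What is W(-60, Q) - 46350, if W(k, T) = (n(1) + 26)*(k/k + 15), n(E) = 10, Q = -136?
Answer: -45774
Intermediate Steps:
W(k, T) = 576 (W(k, T) = (10 + 26)*(k/k + 15) = 36*(1 + 15) = 36*16 = 576)
W(-60, Q) - 46350 = 576 - 46350 = -45774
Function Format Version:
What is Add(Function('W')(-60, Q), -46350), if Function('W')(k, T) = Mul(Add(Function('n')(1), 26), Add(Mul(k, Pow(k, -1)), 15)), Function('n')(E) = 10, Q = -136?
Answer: -45774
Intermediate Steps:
Function('W')(k, T) = 576 (Function('W')(k, T) = Mul(Add(10, 26), Add(Mul(k, Pow(k, -1)), 15)) = Mul(36, Add(1, 15)) = Mul(36, 16) = 576)
Add(Function('W')(-60, Q), -46350) = Add(576, -46350) = -45774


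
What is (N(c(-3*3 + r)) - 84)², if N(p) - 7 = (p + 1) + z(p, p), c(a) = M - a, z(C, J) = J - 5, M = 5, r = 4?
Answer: 3721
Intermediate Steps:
z(C, J) = -5 + J
c(a) = 5 - a
N(p) = 3 + 2*p (N(p) = 7 + ((p + 1) + (-5 + p)) = 7 + ((1 + p) + (-5 + p)) = 7 + (-4 + 2*p) = 3 + 2*p)
(N(c(-3*3 + r)) - 84)² = ((3 + 2*(5 - (-3*3 + 4))) - 84)² = ((3 + 2*(5 - (-9 + 4))) - 84)² = ((3 + 2*(5 - 1*(-5))) - 84)² = ((3 + 2*(5 + 5)) - 84)² = ((3 + 2*10) - 84)² = ((3 + 20) - 84)² = (23 - 84)² = (-61)² = 3721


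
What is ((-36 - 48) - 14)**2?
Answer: 9604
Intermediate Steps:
((-36 - 48) - 14)**2 = (-84 - 14)**2 = (-98)**2 = 9604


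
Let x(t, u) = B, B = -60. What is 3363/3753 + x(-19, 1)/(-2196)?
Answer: 70466/76311 ≈ 0.92341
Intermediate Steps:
x(t, u) = -60
3363/3753 + x(-19, 1)/(-2196) = 3363/3753 - 60/(-2196) = 3363*(1/3753) - 60*(-1/2196) = 1121/1251 + 5/183 = 70466/76311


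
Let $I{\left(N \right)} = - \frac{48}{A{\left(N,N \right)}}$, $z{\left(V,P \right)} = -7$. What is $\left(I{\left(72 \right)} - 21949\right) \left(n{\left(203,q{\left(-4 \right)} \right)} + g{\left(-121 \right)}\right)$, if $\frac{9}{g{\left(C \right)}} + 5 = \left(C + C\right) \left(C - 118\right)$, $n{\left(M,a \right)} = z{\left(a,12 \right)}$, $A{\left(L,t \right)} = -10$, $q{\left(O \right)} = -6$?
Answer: $\frac{44417474662}{289165} \approx 1.5361 \cdot 10^{5}$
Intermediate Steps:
$n{\left(M,a \right)} = -7$
$g{\left(C \right)} = \frac{9}{-5 + 2 C \left(-118 + C\right)}$ ($g{\left(C \right)} = \frac{9}{-5 + \left(C + C\right) \left(C - 118\right)} = \frac{9}{-5 + 2 C \left(-118 + C\right)}$)
$I{\left(N \right)} = \frac{24}{5}$ ($I{\left(N \right)} = - \frac{48}{-10} = \left(-48\right) \left(- \frac{1}{10}\right) = \frac{24}{5}$)
$\left(I{\left(72 \right)} - 21949\right) \left(n{\left(203,q{\left(-4 \right)} \right)} + g{\left(-121 \right)}\right) = \left(\frac{24}{5} - 21949\right) \left(-7 + \frac{9}{-5 - -28556 + 2 \left(-121\right)^{2}}\right) = - \frac{109721 \left(-7 + \frac{9}{-5 + 28556 + 2 \cdot 14641}\right)}{5} = - \frac{109721 \left(-7 + \frac{9}{-5 + 28556 + 29282}\right)}{5} = - \frac{109721 \left(-7 + \frac{9}{57833}\right)}{5} = \left(- \frac{109721}{5}\right) \left(- \frac{404822}{57833}\right) = \frac{44417474662}{289165}$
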